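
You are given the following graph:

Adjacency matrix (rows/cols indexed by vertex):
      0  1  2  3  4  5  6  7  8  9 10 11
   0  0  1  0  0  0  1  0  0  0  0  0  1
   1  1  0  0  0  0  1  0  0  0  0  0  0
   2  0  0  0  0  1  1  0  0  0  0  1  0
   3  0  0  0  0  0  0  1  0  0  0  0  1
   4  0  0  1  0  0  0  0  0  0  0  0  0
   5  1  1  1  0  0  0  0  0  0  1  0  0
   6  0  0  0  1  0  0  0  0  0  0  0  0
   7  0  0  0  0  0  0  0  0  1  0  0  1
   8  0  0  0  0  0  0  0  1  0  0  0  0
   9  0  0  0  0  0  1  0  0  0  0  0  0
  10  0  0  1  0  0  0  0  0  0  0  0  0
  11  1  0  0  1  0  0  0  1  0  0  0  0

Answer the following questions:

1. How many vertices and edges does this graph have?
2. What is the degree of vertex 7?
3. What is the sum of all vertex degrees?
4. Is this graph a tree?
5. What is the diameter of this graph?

Count: 12 vertices, 12 edges.
Vertex 7 has neighbors [8, 11], degree = 2.
Handshaking lemma: 2 * 12 = 24.
A tree on 12 vertices has 11 edges. This graph has 12 edges (1 extra). Not a tree.
Diameter (longest shortest path) = 6.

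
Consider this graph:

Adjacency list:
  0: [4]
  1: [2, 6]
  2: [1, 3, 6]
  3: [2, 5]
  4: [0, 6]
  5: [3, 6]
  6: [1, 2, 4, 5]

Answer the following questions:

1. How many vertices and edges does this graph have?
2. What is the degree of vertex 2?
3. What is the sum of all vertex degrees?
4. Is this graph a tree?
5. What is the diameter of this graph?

Count: 7 vertices, 8 edges.
Vertex 2 has neighbors [1, 3, 6], degree = 3.
Handshaking lemma: 2 * 8 = 16.
A tree on 7 vertices has 6 edges. This graph has 8 edges (2 extra). Not a tree.
Diameter (longest shortest path) = 4.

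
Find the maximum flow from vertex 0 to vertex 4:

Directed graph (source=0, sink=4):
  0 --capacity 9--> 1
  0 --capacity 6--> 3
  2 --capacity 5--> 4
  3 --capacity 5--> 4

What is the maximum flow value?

Computing max flow:
  Flow on (0->3): 5/6
  Flow on (3->4): 5/5
Maximum flow = 5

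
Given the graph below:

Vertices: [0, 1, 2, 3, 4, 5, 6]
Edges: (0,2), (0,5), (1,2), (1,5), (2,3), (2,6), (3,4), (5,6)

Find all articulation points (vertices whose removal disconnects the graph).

An articulation point is a vertex whose removal disconnects the graph.
Articulation points: [2, 3]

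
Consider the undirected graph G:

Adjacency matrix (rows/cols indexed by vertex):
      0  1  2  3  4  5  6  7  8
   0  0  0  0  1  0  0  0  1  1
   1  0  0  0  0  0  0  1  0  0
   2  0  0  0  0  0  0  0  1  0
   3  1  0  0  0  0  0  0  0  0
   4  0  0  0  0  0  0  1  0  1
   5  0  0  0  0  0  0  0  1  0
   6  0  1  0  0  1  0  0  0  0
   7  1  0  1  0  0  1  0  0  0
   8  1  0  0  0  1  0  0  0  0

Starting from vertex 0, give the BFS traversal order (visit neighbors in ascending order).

BFS from vertex 0 (neighbors processed in ascending order):
Visit order: 0, 3, 7, 8, 2, 5, 4, 6, 1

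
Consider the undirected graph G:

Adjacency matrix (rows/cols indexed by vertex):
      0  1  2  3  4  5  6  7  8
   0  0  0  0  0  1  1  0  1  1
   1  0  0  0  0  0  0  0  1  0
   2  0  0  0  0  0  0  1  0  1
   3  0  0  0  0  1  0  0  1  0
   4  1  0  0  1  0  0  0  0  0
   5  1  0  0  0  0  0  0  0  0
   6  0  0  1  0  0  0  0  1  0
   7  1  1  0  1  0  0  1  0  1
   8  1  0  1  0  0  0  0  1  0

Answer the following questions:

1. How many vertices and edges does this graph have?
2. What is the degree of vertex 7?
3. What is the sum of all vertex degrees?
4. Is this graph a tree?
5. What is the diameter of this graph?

Count: 9 vertices, 11 edges.
Vertex 7 has neighbors [0, 1, 3, 6, 8], degree = 5.
Handshaking lemma: 2 * 11 = 22.
A tree on 9 vertices has 8 edges. This graph has 11 edges (3 extra). Not a tree.
Diameter (longest shortest path) = 3.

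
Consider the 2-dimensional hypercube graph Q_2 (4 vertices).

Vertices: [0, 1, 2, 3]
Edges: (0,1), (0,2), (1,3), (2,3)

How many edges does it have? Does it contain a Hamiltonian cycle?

Q_2 has 4 * 2 / 2 = 4 edges.
Q_2 (d >= 2) always has a Hamiltonian cycle: a 2-bit cyclic Gray code visits every vertex exactly once and returns to the start.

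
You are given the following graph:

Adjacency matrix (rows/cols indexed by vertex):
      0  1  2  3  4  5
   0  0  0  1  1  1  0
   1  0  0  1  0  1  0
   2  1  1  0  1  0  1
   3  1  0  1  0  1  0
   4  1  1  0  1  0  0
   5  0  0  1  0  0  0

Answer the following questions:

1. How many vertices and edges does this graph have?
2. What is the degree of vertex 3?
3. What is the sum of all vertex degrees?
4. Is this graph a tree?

Count: 6 vertices, 8 edges.
Vertex 3 has neighbors [0, 2, 4], degree = 3.
Handshaking lemma: 2 * 8 = 16.
A tree on 6 vertices has 5 edges. This graph has 8 edges (3 extra). Not a tree.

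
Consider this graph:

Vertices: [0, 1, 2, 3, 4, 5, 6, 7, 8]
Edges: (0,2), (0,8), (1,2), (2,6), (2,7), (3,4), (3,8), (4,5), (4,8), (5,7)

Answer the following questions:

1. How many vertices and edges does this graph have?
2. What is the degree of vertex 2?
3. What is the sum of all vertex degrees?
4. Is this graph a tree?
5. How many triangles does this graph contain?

Count: 9 vertices, 10 edges.
Vertex 2 has neighbors [0, 1, 6, 7], degree = 4.
Handshaking lemma: 2 * 10 = 20.
A tree on 9 vertices has 8 edges. This graph has 10 edges (2 extra). Not a tree.
Number of triangles = 1.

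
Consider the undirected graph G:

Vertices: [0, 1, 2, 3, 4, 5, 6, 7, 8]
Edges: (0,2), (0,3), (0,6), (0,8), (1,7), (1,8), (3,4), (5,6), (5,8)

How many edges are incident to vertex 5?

Vertex 5 has neighbors [6, 8], so deg(5) = 2.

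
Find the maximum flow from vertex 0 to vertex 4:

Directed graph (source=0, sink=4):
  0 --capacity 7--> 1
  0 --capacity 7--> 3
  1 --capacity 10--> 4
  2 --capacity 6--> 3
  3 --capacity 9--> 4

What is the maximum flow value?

Computing max flow:
  Flow on (0->1): 7/7
  Flow on (0->3): 7/7
  Flow on (1->4): 7/10
  Flow on (3->4): 7/9
Maximum flow = 14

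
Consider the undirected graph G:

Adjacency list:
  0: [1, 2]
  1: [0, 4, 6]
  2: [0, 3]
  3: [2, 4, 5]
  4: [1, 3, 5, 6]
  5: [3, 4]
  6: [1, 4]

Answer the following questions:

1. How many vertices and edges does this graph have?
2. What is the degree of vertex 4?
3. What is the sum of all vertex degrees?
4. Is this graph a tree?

Count: 7 vertices, 9 edges.
Vertex 4 has neighbors [1, 3, 5, 6], degree = 4.
Handshaking lemma: 2 * 9 = 18.
A tree on 7 vertices has 6 edges. This graph has 9 edges (3 extra). Not a tree.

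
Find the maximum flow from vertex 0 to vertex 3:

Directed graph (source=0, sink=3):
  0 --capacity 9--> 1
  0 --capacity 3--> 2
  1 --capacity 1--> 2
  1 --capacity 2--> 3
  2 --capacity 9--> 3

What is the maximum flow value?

Computing max flow:
  Flow on (0->1): 3/9
  Flow on (0->2): 3/3
  Flow on (1->2): 1/1
  Flow on (1->3): 2/2
  Flow on (2->3): 4/9
Maximum flow = 6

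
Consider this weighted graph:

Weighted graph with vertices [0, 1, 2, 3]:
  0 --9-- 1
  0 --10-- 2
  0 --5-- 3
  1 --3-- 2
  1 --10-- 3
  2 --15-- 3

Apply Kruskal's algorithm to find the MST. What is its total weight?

Applying Kruskal's algorithm (sort edges by weight, add if no cycle):
  Add (1,2) w=3
  Add (0,3) w=5
  Add (0,1) w=9
  Skip (0,2) w=10 (creates cycle)
  Skip (1,3) w=10 (creates cycle)
  Skip (2,3) w=15 (creates cycle)
MST weight = 17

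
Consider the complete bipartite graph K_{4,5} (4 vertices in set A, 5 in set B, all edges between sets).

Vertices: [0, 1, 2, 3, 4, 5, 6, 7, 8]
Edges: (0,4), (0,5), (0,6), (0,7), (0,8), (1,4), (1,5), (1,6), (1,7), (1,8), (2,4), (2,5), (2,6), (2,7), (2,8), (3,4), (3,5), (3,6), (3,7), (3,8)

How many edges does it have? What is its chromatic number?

K_{4,5} has 4 * 5 = 20 edges.
Bipartite graphs have chromatic number 2 (color each partition differently).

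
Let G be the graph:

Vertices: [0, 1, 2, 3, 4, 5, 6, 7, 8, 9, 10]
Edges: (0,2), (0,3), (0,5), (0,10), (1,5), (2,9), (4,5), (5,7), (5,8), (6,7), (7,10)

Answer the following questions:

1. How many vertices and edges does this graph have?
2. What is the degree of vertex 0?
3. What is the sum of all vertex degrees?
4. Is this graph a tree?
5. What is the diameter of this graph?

Count: 11 vertices, 11 edges.
Vertex 0 has neighbors [2, 3, 5, 10], degree = 4.
Handshaking lemma: 2 * 11 = 22.
A tree on 11 vertices has 10 edges. This graph has 11 edges (1 extra). Not a tree.
Diameter (longest shortest path) = 5.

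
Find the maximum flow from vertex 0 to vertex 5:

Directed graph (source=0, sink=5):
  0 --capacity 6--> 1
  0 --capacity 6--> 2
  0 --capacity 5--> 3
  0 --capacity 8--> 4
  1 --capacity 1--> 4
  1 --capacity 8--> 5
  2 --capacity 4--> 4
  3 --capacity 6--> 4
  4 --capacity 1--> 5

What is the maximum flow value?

Computing max flow:
  Flow on (0->1): 6/6
  Flow on (0->2): 1/6
  Flow on (1->5): 6/8
  Flow on (2->4): 1/4
  Flow on (4->5): 1/1
Maximum flow = 7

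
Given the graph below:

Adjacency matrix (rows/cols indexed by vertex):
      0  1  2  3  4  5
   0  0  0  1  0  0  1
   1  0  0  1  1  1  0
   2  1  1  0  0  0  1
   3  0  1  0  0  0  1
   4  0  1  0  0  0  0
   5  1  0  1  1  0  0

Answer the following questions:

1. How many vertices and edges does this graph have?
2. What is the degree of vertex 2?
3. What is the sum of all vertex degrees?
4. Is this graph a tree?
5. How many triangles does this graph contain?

Count: 6 vertices, 7 edges.
Vertex 2 has neighbors [0, 1, 5], degree = 3.
Handshaking lemma: 2 * 7 = 14.
A tree on 6 vertices has 5 edges. This graph has 7 edges (2 extra). Not a tree.
Number of triangles = 1.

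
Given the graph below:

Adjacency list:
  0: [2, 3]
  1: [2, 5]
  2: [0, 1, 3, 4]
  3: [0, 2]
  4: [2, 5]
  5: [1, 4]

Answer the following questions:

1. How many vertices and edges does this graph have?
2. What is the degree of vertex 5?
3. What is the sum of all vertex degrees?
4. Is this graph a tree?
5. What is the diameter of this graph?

Count: 6 vertices, 7 edges.
Vertex 5 has neighbors [1, 4], degree = 2.
Handshaking lemma: 2 * 7 = 14.
A tree on 6 vertices has 5 edges. This graph has 7 edges (2 extra). Not a tree.
Diameter (longest shortest path) = 3.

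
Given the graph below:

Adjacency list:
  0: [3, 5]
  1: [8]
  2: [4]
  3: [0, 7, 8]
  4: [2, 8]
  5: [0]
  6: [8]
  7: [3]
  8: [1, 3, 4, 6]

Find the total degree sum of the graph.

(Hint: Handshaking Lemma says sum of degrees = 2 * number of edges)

Count edges: 8 edges.
By Handshaking Lemma: sum of degrees = 2 * 8 = 16.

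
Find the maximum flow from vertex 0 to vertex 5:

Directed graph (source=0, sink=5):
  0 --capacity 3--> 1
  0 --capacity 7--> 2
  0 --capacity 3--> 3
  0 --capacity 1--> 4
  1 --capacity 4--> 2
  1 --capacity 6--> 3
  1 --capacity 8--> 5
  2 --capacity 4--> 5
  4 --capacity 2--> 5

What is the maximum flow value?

Computing max flow:
  Flow on (0->1): 3/3
  Flow on (0->2): 4/7
  Flow on (0->4): 1/1
  Flow on (1->5): 3/8
  Flow on (2->5): 4/4
  Flow on (4->5): 1/2
Maximum flow = 8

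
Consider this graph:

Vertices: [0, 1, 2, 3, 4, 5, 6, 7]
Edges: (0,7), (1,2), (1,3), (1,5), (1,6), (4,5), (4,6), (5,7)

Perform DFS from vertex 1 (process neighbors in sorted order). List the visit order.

DFS from vertex 1 (neighbors processed in ascending order):
Visit order: 1, 2, 3, 5, 4, 6, 7, 0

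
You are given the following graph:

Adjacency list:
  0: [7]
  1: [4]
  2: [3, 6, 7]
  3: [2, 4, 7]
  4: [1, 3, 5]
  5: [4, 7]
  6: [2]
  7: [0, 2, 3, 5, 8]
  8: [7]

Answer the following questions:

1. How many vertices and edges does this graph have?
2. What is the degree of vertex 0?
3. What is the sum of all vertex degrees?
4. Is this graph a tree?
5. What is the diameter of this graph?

Count: 9 vertices, 10 edges.
Vertex 0 has neighbors [7], degree = 1.
Handshaking lemma: 2 * 10 = 20.
A tree on 9 vertices has 8 edges. This graph has 10 edges (2 extra). Not a tree.
Diameter (longest shortest path) = 4.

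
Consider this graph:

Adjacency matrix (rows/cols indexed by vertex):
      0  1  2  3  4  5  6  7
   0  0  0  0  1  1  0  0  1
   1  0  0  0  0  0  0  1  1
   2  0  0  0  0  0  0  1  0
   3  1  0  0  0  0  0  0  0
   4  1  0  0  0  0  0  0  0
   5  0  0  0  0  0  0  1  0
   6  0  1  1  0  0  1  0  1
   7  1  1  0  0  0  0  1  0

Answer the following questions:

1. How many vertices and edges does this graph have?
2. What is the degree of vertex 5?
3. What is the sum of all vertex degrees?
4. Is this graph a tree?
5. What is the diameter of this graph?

Count: 8 vertices, 8 edges.
Vertex 5 has neighbors [6], degree = 1.
Handshaking lemma: 2 * 8 = 16.
A tree on 8 vertices has 7 edges. This graph has 8 edges (1 extra). Not a tree.
Diameter (longest shortest path) = 4.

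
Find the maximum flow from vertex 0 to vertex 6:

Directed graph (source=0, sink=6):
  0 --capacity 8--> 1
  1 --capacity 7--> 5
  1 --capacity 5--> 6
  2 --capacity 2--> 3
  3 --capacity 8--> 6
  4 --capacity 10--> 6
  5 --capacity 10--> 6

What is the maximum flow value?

Computing max flow:
  Flow on (0->1): 8/8
  Flow on (1->5): 3/7
  Flow on (1->6): 5/5
  Flow on (5->6): 3/10
Maximum flow = 8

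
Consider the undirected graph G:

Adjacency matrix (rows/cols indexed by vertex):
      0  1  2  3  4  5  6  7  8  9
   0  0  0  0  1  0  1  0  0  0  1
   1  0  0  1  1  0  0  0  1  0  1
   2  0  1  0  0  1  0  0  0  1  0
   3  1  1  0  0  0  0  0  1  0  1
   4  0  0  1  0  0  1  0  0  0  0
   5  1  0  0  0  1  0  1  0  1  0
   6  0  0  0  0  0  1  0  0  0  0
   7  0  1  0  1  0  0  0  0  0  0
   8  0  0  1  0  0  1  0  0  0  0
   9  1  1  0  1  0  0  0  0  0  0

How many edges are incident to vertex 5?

Vertex 5 has neighbors [0, 4, 6, 8], so deg(5) = 4.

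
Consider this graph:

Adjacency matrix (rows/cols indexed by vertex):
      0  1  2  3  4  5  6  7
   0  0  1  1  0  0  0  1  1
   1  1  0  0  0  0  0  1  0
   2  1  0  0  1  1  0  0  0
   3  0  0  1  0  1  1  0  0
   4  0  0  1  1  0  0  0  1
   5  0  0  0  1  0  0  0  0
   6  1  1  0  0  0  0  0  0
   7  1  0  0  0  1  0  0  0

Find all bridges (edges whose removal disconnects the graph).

A bridge is an edge whose removal increases the number of connected components.
Bridges found: (3,5)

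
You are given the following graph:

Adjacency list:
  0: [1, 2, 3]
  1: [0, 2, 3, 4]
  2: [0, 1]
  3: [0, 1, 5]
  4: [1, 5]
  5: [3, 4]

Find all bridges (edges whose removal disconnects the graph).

No bridges found. The graph is 2-edge-connected (no single edge removal disconnects it).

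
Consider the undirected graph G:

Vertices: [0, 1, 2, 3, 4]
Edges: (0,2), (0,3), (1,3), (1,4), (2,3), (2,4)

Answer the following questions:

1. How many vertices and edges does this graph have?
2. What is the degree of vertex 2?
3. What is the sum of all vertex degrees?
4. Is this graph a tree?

Count: 5 vertices, 6 edges.
Vertex 2 has neighbors [0, 3, 4], degree = 3.
Handshaking lemma: 2 * 6 = 12.
A tree on 5 vertices has 4 edges. This graph has 6 edges (2 extra). Not a tree.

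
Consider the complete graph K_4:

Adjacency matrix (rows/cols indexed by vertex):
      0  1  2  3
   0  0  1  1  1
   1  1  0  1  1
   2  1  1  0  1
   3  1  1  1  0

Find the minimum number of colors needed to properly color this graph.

In K_4, every vertex is adjacent to every other vertex.
Each vertex needs a unique color.
Chromatic number = 4.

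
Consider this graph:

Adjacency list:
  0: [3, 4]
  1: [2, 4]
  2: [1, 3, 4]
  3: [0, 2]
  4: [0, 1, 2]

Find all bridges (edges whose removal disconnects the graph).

No bridges found. The graph is 2-edge-connected (no single edge removal disconnects it).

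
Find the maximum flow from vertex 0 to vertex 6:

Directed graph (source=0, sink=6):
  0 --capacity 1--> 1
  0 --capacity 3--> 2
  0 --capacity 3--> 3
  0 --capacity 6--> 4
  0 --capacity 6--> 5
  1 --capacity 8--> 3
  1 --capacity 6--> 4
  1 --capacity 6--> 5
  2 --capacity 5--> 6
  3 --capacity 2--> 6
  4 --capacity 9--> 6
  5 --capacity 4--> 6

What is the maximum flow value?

Computing max flow:
  Flow on (0->1): 1/1
  Flow on (0->2): 3/3
  Flow on (0->3): 2/3
  Flow on (0->4): 6/6
  Flow on (0->5): 4/6
  Flow on (1->4): 1/6
  Flow on (2->6): 3/5
  Flow on (3->6): 2/2
  Flow on (4->6): 7/9
  Flow on (5->6): 4/4
Maximum flow = 16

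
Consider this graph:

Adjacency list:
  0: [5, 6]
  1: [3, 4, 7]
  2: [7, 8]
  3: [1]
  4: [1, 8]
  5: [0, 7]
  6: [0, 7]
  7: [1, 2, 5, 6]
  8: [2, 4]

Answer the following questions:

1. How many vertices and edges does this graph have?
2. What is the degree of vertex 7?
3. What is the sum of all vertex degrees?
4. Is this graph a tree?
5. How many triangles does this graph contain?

Count: 9 vertices, 10 edges.
Vertex 7 has neighbors [1, 2, 5, 6], degree = 4.
Handshaking lemma: 2 * 10 = 20.
A tree on 9 vertices has 8 edges. This graph has 10 edges (2 extra). Not a tree.
Number of triangles = 0.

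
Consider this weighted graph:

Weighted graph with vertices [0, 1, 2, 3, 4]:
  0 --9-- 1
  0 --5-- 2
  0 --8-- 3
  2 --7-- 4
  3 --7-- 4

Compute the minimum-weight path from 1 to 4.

Using Dijkstra's algorithm from vertex 1:
Shortest path: 1 -> 0 -> 2 -> 4
Total weight: 9 + 5 + 7 = 21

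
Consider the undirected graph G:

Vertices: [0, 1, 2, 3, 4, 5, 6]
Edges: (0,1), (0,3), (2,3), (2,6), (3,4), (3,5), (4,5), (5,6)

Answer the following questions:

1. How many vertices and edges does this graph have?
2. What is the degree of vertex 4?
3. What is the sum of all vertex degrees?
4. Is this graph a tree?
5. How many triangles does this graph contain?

Count: 7 vertices, 8 edges.
Vertex 4 has neighbors [3, 5], degree = 2.
Handshaking lemma: 2 * 8 = 16.
A tree on 7 vertices has 6 edges. This graph has 8 edges (2 extra). Not a tree.
Number of triangles = 1.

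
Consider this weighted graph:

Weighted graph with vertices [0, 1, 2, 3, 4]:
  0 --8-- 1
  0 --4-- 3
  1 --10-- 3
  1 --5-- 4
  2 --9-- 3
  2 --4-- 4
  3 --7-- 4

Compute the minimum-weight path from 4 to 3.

Using Dijkstra's algorithm from vertex 4:
Shortest path: 4 -> 3
Total weight: 7 = 7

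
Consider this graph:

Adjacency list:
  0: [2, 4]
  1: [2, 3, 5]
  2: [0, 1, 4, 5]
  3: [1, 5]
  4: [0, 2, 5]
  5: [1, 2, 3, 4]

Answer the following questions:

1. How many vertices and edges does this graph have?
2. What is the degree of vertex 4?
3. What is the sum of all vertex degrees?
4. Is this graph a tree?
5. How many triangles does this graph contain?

Count: 6 vertices, 9 edges.
Vertex 4 has neighbors [0, 2, 5], degree = 3.
Handshaking lemma: 2 * 9 = 18.
A tree on 6 vertices has 5 edges. This graph has 9 edges (4 extra). Not a tree.
Number of triangles = 4.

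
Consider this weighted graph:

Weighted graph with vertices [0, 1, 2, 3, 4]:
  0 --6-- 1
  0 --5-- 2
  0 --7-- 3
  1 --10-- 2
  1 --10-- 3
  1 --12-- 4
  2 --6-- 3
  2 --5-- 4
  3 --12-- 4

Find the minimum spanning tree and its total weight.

Applying Kruskal's algorithm (sort edges by weight, add if no cycle):
  Add (0,2) w=5
  Add (2,4) w=5
  Add (0,1) w=6
  Add (2,3) w=6
  Skip (0,3) w=7 (creates cycle)
  Skip (1,2) w=10 (creates cycle)
  Skip (1,3) w=10 (creates cycle)
  Skip (1,4) w=12 (creates cycle)
  Skip (3,4) w=12 (creates cycle)
MST weight = 22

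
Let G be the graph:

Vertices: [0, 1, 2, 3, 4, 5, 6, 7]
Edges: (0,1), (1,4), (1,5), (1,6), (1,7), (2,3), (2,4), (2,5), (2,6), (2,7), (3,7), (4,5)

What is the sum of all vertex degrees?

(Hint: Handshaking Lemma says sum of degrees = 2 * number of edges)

Count edges: 12 edges.
By Handshaking Lemma: sum of degrees = 2 * 12 = 24.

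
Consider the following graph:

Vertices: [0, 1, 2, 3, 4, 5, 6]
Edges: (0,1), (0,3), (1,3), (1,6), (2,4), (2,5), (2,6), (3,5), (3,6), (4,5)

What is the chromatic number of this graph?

The graph has a maximum clique of size 3 (lower bound on chromatic number).
A valid 3-coloring: {0: 2, 1: 1, 2: 0, 3: 0, 4: 2, 5: 1, 6: 2}.
Chromatic number = 3.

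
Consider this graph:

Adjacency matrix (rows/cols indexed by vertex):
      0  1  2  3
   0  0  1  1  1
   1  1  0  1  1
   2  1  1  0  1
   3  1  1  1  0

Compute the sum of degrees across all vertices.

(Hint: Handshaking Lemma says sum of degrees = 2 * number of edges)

Count edges: 6 edges.
By Handshaking Lemma: sum of degrees = 2 * 6 = 12.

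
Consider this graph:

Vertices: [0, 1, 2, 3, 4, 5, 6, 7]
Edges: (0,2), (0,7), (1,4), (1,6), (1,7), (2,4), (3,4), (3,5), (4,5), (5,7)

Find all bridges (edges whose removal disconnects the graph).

A bridge is an edge whose removal increases the number of connected components.
Bridges found: (1,6)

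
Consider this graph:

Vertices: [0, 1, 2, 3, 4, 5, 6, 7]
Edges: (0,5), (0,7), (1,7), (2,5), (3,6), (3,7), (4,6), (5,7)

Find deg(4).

Vertex 4 has neighbors [6], so deg(4) = 1.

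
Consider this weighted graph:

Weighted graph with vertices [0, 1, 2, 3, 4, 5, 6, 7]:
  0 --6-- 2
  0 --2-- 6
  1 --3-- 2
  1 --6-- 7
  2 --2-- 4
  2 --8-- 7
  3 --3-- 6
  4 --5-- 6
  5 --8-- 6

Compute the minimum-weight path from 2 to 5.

Using Dijkstra's algorithm from vertex 2:
Shortest path: 2 -> 4 -> 6 -> 5
Total weight: 2 + 5 + 8 = 15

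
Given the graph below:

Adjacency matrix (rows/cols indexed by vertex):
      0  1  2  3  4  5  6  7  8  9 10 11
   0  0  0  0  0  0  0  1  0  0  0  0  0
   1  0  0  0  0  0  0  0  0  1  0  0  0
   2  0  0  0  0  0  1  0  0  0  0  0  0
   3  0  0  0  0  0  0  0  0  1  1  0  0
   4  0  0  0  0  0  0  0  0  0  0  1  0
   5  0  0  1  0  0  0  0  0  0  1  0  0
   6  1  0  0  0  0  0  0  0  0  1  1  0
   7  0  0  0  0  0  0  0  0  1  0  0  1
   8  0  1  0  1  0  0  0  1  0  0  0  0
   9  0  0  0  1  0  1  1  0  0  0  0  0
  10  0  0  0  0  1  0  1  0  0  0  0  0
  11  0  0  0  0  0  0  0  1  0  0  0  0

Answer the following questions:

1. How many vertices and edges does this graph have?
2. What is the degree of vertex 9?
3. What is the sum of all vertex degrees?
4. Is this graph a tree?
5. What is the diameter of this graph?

Count: 12 vertices, 11 edges.
Vertex 9 has neighbors [3, 5, 6], degree = 3.
Handshaking lemma: 2 * 11 = 22.
A graph is a tree iff it is connected and has exactly n-1 edges. This graph is connected (all 12 vertices in one component) and has 12-1 = 11 edges. It is a tree.
Diameter (longest shortest path) = 7.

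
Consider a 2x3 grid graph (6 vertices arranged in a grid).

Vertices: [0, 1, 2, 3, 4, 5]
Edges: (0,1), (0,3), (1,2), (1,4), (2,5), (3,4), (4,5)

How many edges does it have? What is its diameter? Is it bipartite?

A 2x3 grid has 3 vertical edges and 4 horizontal edges.
Total edges = 3 + 4 = 7.
Diameter = (2-1) + (3-1) = 3 (corner to opposite corner).
Grid graphs are bipartite (checkerboard coloring).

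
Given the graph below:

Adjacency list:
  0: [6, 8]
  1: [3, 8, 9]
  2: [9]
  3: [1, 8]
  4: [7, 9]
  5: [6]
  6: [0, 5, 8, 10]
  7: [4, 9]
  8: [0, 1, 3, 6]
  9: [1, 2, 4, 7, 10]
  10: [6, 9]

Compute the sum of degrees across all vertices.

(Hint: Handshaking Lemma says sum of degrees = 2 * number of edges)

Count edges: 14 edges.
By Handshaking Lemma: sum of degrees = 2 * 14 = 28.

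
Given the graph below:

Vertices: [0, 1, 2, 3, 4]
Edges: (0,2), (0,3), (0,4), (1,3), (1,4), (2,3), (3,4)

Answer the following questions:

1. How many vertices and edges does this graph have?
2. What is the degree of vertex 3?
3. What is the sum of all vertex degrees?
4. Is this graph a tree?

Count: 5 vertices, 7 edges.
Vertex 3 has neighbors [0, 1, 2, 4], degree = 4.
Handshaking lemma: 2 * 7 = 14.
A tree on 5 vertices has 4 edges. This graph has 7 edges (3 extra). Not a tree.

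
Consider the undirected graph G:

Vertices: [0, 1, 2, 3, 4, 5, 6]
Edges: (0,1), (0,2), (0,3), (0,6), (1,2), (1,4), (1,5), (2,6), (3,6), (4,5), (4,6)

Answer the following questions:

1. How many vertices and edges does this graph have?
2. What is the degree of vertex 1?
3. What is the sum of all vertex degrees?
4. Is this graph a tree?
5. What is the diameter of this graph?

Count: 7 vertices, 11 edges.
Vertex 1 has neighbors [0, 2, 4, 5], degree = 4.
Handshaking lemma: 2 * 11 = 22.
A tree on 7 vertices has 6 edges. This graph has 11 edges (5 extra). Not a tree.
Diameter (longest shortest path) = 3.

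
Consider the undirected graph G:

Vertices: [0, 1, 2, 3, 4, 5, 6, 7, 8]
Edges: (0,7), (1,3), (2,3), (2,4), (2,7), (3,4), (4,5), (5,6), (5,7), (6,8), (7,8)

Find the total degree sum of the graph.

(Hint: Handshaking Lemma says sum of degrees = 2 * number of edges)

Count edges: 11 edges.
By Handshaking Lemma: sum of degrees = 2 * 11 = 22.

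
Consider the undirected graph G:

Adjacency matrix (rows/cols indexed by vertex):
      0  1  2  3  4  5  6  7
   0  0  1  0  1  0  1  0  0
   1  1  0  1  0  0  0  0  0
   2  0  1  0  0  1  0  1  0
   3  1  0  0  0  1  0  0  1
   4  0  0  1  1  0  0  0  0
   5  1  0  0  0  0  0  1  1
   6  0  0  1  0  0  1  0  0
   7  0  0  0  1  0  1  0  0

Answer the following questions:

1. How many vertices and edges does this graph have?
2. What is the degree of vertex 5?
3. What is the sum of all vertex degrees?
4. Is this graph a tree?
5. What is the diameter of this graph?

Count: 8 vertices, 10 edges.
Vertex 5 has neighbors [0, 6, 7], degree = 3.
Handshaking lemma: 2 * 10 = 20.
A tree on 8 vertices has 7 edges. This graph has 10 edges (3 extra). Not a tree.
Diameter (longest shortest path) = 3.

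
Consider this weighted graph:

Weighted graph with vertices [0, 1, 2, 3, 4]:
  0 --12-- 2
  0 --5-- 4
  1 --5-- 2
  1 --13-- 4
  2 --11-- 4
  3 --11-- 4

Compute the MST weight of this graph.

Applying Kruskal's algorithm (sort edges by weight, add if no cycle):
  Add (0,4) w=5
  Add (1,2) w=5
  Add (2,4) w=11
  Add (3,4) w=11
  Skip (0,2) w=12 (creates cycle)
  Skip (1,4) w=13 (creates cycle)
MST weight = 32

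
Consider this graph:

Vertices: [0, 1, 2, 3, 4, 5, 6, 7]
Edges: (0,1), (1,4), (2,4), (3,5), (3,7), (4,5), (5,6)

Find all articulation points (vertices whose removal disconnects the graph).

An articulation point is a vertex whose removal disconnects the graph.
Articulation points: [1, 3, 4, 5]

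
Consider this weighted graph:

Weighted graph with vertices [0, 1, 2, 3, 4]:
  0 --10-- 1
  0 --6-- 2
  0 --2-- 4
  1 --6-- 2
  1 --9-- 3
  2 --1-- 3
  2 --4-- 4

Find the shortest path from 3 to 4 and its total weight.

Using Dijkstra's algorithm from vertex 3:
Shortest path: 3 -> 2 -> 4
Total weight: 1 + 4 = 5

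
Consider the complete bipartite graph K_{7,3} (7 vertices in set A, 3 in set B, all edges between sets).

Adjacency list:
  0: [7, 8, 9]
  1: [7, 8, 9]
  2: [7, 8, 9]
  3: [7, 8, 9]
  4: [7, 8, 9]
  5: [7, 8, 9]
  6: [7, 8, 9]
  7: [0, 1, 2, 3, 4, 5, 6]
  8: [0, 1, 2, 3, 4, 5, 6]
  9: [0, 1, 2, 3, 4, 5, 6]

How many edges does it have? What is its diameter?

K_{7,3} has 7 * 3 = 21 edges.
Any vertex reaches any opposite-side vertex in 1 step; same-side vertices reach in 2 steps via any opposite-side vertex.
Diameter = 2.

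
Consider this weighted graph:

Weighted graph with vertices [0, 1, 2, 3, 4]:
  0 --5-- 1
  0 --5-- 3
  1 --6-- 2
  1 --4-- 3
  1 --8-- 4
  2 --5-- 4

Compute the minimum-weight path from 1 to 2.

Using Dijkstra's algorithm from vertex 1:
Shortest path: 1 -> 2
Total weight: 6 = 6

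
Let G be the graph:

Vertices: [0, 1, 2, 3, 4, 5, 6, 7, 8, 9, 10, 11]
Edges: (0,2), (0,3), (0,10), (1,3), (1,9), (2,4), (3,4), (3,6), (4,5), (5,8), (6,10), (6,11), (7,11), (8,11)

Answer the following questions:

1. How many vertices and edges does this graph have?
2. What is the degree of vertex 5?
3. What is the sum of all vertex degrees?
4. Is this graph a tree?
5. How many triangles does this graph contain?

Count: 12 vertices, 14 edges.
Vertex 5 has neighbors [4, 8], degree = 2.
Handshaking lemma: 2 * 14 = 28.
A tree on 12 vertices has 11 edges. This graph has 14 edges (3 extra). Not a tree.
Number of triangles = 0.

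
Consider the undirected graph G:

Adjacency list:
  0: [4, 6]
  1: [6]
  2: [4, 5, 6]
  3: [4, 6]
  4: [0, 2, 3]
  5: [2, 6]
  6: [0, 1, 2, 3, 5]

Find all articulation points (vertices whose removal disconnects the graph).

An articulation point is a vertex whose removal disconnects the graph.
Articulation points: [6]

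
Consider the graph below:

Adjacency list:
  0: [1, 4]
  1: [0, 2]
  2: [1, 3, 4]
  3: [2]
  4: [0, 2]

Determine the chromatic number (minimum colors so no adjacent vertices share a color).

The graph has a maximum clique of size 2 (lower bound on chromatic number).
A valid 2-coloring: {0: 0, 1: 1, 2: 0, 3: 1, 4: 1}.
Chromatic number = 2.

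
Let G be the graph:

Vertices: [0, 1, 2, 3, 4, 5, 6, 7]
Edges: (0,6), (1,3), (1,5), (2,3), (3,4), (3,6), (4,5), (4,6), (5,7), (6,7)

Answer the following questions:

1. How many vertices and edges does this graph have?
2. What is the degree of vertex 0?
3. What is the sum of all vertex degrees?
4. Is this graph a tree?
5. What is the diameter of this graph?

Count: 8 vertices, 10 edges.
Vertex 0 has neighbors [6], degree = 1.
Handshaking lemma: 2 * 10 = 20.
A tree on 8 vertices has 7 edges. This graph has 10 edges (3 extra). Not a tree.
Diameter (longest shortest path) = 3.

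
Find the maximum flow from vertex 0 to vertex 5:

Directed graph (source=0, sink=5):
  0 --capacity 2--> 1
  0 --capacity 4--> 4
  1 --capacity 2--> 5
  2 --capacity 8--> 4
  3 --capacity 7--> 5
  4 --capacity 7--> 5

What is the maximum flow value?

Computing max flow:
  Flow on (0->1): 2/2
  Flow on (0->4): 4/4
  Flow on (1->5): 2/2
  Flow on (4->5): 4/7
Maximum flow = 6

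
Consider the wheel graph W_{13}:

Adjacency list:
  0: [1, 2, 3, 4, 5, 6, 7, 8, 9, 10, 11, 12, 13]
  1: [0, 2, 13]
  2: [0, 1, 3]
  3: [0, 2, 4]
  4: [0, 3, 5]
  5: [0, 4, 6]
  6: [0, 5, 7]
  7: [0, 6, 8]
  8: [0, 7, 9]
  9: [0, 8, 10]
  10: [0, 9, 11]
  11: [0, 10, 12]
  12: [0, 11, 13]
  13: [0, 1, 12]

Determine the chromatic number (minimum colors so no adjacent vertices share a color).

W_{13} = C_{13} plus a hub adjacent to every cycle vertex.
The outer cycle needs 3 colors (odd cycle); the hub is adjacent to all of them so needs a fresh color.
Chromatic number = 3 + 1 = 4.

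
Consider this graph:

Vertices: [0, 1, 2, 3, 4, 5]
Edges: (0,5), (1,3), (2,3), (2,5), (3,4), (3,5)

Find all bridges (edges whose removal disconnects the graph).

A bridge is an edge whose removal increases the number of connected components.
Bridges found: (0,5), (1,3), (3,4)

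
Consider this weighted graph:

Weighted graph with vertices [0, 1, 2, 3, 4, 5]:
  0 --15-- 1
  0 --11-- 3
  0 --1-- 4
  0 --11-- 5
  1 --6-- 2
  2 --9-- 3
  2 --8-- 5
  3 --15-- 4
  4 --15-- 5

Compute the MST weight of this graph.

Applying Kruskal's algorithm (sort edges by weight, add if no cycle):
  Add (0,4) w=1
  Add (1,2) w=6
  Add (2,5) w=8
  Add (2,3) w=9
  Add (0,3) w=11
  Skip (0,5) w=11 (creates cycle)
  Skip (0,1) w=15 (creates cycle)
  Skip (3,4) w=15 (creates cycle)
  Skip (4,5) w=15 (creates cycle)
MST weight = 35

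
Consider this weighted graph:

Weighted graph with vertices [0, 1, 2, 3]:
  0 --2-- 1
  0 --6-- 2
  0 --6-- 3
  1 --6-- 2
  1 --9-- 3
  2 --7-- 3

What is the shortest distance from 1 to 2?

Using Dijkstra's algorithm from vertex 1:
Shortest path: 1 -> 2
Total weight: 6 = 6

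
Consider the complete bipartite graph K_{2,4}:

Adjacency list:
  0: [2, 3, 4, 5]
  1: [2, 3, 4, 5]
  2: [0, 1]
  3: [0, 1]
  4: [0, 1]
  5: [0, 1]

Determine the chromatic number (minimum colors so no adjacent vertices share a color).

K_{2,4} is bipartite: vertices split into two independent sets of size 2 and 4.
Color one set 0, the other 1. No adjacent vertices share a color.
Chromatic number = 2.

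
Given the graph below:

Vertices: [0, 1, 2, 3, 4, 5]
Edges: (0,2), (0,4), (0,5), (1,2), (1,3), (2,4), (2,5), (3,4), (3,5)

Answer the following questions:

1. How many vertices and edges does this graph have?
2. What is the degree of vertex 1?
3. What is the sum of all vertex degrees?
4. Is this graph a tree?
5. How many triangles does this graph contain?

Count: 6 vertices, 9 edges.
Vertex 1 has neighbors [2, 3], degree = 2.
Handshaking lemma: 2 * 9 = 18.
A tree on 6 vertices has 5 edges. This graph has 9 edges (4 extra). Not a tree.
Number of triangles = 2.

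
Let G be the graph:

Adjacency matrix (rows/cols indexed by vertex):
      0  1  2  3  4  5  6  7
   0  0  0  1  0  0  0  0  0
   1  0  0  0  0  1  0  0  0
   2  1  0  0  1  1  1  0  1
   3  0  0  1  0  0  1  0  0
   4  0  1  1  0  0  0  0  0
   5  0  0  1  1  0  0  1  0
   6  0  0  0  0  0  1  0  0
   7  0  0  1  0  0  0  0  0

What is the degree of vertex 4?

Vertex 4 has neighbors [1, 2], so deg(4) = 2.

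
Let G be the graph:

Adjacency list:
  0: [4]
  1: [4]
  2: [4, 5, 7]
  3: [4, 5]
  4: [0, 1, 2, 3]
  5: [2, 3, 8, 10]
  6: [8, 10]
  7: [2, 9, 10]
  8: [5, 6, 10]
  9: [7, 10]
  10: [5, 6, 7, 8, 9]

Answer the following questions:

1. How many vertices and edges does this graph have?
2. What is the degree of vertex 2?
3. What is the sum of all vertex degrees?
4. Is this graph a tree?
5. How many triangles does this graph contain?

Count: 11 vertices, 15 edges.
Vertex 2 has neighbors [4, 5, 7], degree = 3.
Handshaking lemma: 2 * 15 = 30.
A tree on 11 vertices has 10 edges. This graph has 15 edges (5 extra). Not a tree.
Number of triangles = 3.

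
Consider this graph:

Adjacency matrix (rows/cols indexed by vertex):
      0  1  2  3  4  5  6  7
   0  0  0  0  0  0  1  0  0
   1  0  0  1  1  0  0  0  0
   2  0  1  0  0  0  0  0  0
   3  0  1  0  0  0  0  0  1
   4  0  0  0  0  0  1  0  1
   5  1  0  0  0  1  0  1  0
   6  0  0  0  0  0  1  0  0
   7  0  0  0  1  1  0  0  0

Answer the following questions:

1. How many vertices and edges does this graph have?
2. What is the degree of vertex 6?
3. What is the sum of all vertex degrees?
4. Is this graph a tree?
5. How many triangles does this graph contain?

Count: 8 vertices, 7 edges.
Vertex 6 has neighbors [5], degree = 1.
Handshaking lemma: 2 * 7 = 14.
A graph is a tree iff it is connected and has exactly n-1 edges. This graph is connected (all 8 vertices in one component) and has 8-1 = 7 edges. It is a tree.
Number of triangles = 0.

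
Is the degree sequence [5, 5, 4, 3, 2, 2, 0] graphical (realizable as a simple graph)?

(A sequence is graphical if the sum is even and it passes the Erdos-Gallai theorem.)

Sum of degrees = 21. Sum is odd, so the sequence is NOT graphical.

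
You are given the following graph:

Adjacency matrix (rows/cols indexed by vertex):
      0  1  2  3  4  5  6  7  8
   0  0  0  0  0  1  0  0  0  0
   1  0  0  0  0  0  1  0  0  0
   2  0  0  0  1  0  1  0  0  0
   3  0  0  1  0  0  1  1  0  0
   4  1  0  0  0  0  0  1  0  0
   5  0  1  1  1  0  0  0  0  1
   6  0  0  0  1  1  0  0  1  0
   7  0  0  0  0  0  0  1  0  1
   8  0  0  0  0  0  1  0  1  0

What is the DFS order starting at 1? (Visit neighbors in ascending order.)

DFS from vertex 1 (neighbors processed in ascending order):
Visit order: 1, 5, 2, 3, 6, 4, 0, 7, 8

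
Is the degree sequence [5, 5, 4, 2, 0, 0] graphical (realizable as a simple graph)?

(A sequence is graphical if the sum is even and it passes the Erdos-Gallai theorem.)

Sum of degrees = 16. Sum is even but fails Erdos-Gallai. The sequence is NOT graphical.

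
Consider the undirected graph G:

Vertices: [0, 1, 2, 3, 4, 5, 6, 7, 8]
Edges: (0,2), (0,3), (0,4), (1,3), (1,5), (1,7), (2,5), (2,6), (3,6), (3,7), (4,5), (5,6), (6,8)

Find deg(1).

Vertex 1 has neighbors [3, 5, 7], so deg(1) = 3.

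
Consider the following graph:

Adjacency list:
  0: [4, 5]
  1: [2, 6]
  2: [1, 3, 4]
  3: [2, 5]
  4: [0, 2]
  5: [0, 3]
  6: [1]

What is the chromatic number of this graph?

The graph has a maximum clique of size 2 (lower bound on chromatic number).
A valid 3-coloring: {0: 0, 1: 1, 2: 0, 3: 1, 4: 1, 5: 2, 6: 0}.
No proper 2-coloring exists (verified by exhaustive search).
Chromatic number = 3.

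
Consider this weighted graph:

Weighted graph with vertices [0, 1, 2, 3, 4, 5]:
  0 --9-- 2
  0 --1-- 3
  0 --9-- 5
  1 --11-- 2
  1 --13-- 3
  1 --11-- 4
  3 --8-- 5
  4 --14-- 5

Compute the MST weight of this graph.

Applying Kruskal's algorithm (sort edges by weight, add if no cycle):
  Add (0,3) w=1
  Add (3,5) w=8
  Add (0,2) w=9
  Skip (0,5) w=9 (creates cycle)
  Add (1,2) w=11
  Add (1,4) w=11
  Skip (1,3) w=13 (creates cycle)
  Skip (4,5) w=14 (creates cycle)
MST weight = 40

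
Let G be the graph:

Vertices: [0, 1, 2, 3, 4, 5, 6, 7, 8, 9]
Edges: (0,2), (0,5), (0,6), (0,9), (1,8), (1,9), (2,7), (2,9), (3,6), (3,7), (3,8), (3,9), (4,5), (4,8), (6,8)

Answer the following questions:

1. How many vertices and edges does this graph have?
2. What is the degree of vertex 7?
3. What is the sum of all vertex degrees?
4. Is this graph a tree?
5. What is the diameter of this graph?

Count: 10 vertices, 15 edges.
Vertex 7 has neighbors [2, 3], degree = 2.
Handshaking lemma: 2 * 15 = 30.
A tree on 10 vertices has 9 edges. This graph has 15 edges (6 extra). Not a tree.
Diameter (longest shortest path) = 3.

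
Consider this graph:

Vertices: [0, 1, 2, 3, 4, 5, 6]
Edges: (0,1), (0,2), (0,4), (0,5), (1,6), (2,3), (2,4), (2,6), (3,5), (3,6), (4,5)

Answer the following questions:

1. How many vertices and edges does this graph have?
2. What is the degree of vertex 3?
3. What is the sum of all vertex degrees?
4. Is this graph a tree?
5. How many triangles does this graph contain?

Count: 7 vertices, 11 edges.
Vertex 3 has neighbors [2, 5, 6], degree = 3.
Handshaking lemma: 2 * 11 = 22.
A tree on 7 vertices has 6 edges. This graph has 11 edges (5 extra). Not a tree.
Number of triangles = 3.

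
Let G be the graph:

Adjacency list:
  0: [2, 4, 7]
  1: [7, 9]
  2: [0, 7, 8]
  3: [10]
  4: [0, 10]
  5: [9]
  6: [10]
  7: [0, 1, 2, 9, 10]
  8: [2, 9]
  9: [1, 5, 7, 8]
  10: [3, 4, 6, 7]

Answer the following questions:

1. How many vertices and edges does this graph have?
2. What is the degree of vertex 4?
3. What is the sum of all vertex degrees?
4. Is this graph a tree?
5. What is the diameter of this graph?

Count: 11 vertices, 14 edges.
Vertex 4 has neighbors [0, 10], degree = 2.
Handshaking lemma: 2 * 14 = 28.
A tree on 11 vertices has 10 edges. This graph has 14 edges (4 extra). Not a tree.
Diameter (longest shortest path) = 4.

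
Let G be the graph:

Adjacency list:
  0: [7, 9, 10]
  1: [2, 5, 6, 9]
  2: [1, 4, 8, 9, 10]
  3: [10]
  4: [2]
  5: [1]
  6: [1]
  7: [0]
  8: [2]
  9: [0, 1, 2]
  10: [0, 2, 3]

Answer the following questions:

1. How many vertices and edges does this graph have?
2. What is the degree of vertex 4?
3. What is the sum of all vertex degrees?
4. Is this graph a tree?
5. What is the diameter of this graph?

Count: 11 vertices, 12 edges.
Vertex 4 has neighbors [2], degree = 1.
Handshaking lemma: 2 * 12 = 24.
A tree on 11 vertices has 10 edges. This graph has 12 edges (2 extra). Not a tree.
Diameter (longest shortest path) = 4.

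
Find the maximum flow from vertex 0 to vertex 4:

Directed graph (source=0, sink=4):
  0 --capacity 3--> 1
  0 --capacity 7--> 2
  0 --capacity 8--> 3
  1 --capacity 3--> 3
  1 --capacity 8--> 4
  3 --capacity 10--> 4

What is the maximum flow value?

Computing max flow:
  Flow on (0->1): 3/3
  Flow on (0->3): 8/8
  Flow on (1->4): 3/8
  Flow on (3->4): 8/10
Maximum flow = 11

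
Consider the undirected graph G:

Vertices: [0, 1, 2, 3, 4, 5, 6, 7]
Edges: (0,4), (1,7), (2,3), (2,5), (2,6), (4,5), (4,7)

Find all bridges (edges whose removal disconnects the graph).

A bridge is an edge whose removal increases the number of connected components.
Bridges found: (0,4), (1,7), (2,3), (2,5), (2,6), (4,5), (4,7)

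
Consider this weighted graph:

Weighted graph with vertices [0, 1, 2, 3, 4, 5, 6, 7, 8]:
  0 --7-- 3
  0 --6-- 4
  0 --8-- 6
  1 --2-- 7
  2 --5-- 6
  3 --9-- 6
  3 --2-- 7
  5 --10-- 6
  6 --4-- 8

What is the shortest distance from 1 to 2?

Using Dijkstra's algorithm from vertex 1:
Shortest path: 1 -> 7 -> 3 -> 6 -> 2
Total weight: 2 + 2 + 9 + 5 = 18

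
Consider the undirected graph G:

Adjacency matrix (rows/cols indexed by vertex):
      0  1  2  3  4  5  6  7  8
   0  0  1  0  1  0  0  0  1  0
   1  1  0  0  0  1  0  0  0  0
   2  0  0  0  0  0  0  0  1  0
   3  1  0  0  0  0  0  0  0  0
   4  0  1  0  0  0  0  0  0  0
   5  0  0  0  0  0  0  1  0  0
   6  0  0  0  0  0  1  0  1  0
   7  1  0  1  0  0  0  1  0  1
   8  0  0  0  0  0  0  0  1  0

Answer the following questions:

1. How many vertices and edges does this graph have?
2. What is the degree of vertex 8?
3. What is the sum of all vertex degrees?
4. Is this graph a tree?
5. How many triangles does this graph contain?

Count: 9 vertices, 8 edges.
Vertex 8 has neighbors [7], degree = 1.
Handshaking lemma: 2 * 8 = 16.
A graph is a tree iff it is connected and has exactly n-1 edges. This graph is connected (all 9 vertices in one component) and has 9-1 = 8 edges. It is a tree.
Number of triangles = 0.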